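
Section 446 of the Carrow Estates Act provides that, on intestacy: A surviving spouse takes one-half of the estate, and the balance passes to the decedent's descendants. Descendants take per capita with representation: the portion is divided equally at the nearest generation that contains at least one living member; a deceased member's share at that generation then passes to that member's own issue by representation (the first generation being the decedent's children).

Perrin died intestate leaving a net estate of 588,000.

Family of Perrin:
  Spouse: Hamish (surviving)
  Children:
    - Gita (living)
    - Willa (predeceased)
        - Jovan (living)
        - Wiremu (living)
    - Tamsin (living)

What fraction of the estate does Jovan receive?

Hamish takes one-half of 588,000 = 294,000. The remaining 294,000 passes to the descendants.
The descendants' portion (294,000) is divided into 3 shares of 98,000: Gita and Tamsin each take 98,000; Willa's 98,000 share passes to Willa's issue.
Willa's share (98,000) is divided into 2 shares of 49,000: Jovan and Wiremu each take 49,000.

Jovan receives 1/12 of the estate.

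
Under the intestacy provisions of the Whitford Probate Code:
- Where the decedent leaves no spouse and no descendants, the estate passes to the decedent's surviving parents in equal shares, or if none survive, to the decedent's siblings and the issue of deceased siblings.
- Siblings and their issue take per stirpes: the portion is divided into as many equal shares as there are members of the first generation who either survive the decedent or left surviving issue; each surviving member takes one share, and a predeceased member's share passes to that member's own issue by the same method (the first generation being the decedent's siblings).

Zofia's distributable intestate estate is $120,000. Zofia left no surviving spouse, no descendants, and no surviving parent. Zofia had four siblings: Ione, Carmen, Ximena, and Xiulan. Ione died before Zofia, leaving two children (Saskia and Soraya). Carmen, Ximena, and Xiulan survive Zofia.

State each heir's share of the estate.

The entire $120,000 passes to the siblings and their issue.
That amount ($120,000) is divided into 4 shares of $30,000: Carmen, Ximena, and Xiulan each take $30,000; Ione's $30,000 share passes to Ione's issue.
Ione's share ($30,000) is divided into 2 shares of $15,000: Saskia and Soraya each take $15,000.

Saskia: $15,000; Soraya: $15,000; Carmen: $30,000; Ximena: $30,000; Xiulan: $30,000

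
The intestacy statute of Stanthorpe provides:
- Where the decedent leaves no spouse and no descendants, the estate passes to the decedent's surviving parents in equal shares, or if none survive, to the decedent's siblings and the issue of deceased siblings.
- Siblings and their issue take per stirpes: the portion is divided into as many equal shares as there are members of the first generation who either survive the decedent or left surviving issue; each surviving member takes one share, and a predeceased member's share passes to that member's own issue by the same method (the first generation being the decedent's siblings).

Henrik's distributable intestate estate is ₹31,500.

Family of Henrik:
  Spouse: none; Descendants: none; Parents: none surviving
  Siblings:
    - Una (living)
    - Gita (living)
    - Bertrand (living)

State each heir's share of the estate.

Una: ₹10,500; Gita: ₹10,500; Bertrand: ₹10,500

The entire ₹31,500 passes to the siblings and their issue.
That amount (₹31,500) is divided into 3 shares of ₹10,500: Una, Gita, and Bertrand each take ₹10,500.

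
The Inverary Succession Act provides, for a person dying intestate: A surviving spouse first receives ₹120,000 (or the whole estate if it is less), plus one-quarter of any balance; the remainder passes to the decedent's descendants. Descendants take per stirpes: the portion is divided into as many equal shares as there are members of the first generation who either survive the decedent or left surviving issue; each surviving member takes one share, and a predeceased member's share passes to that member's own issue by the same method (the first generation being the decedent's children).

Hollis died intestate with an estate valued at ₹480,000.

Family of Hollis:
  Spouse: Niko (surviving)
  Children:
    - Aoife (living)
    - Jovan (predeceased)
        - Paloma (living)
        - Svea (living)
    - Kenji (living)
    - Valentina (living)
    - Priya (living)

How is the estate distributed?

Niko first takes ₹120,000, leaving a balance of ₹360,000. Niko then takes one-quarter of the balance (₹90,000), for a total of ₹210,000. The remaining ₹270,000 passes to the descendants.
The descendants' portion (₹270,000) is divided into 5 shares of ₹54,000: Aoife, Kenji, Valentina, and Priya each take ₹54,000; Jovan's ₹54,000 share passes to Jovan's issue.
Jovan's share (₹54,000) is divided into 2 shares of ₹27,000: Paloma and Svea each take ₹27,000.

Niko: ₹210,000; Aoife: ₹54,000; Paloma: ₹27,000; Svea: ₹27,000; Kenji: ₹54,000; Valentina: ₹54,000; Priya: ₹54,000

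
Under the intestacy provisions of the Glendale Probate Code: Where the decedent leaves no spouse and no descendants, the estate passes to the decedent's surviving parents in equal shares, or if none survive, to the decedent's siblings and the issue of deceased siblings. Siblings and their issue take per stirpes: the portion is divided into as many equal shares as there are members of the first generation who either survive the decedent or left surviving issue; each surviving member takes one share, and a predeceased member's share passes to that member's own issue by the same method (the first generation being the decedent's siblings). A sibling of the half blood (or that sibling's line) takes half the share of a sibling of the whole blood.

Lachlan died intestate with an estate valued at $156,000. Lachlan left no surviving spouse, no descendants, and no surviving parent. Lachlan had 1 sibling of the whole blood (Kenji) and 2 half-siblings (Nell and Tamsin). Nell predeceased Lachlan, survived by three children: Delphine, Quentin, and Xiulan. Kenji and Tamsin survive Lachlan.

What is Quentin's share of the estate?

The entire $156,000 passes to the siblings and their issue.
Counting each half-blood sibling's line as half a unit, there are 2 units in $156,000, so one unit is $78,000. Whole-blood lines (Kenji) take $78,000 each; half-blood lines (Nell and Tamsin) take $39,000 each.
Nell's share ($39,000) is divided into 3 shares of $13,000: Delphine, Quentin, and Xiulan each take $13,000.

Quentin receives $13,000.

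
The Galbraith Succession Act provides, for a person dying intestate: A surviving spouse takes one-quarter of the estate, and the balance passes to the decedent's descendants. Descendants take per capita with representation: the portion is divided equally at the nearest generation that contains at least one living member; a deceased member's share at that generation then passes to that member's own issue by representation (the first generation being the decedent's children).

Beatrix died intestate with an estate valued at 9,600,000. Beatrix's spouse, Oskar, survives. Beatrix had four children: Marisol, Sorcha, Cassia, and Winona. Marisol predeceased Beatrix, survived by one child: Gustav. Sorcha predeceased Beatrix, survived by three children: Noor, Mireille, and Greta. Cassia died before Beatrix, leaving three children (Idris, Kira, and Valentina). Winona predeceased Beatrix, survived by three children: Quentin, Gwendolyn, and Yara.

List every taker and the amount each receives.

Oskar: 2,400,000; Gustav: 720,000; Noor: 720,000; Mireille: 720,000; Greta: 720,000; Idris: 720,000; Kira: 720,000; Valentina: 720,000; Quentin: 720,000; Gwendolyn: 720,000; Yara: 720,000

Oskar takes one-quarter of 9,600,000 = 2,400,000. The remaining 7,200,000 passes to the descendants.
No child survives, so the initial division is made at the grandchildren's generation.
The descendants' portion (7,200,000) is divided into 10 shares of 720,000: Gustav, Noor, Mireille, Greta, Idris, Kira, Valentina, Quentin, Gwendolyn, and Yara each take 720,000.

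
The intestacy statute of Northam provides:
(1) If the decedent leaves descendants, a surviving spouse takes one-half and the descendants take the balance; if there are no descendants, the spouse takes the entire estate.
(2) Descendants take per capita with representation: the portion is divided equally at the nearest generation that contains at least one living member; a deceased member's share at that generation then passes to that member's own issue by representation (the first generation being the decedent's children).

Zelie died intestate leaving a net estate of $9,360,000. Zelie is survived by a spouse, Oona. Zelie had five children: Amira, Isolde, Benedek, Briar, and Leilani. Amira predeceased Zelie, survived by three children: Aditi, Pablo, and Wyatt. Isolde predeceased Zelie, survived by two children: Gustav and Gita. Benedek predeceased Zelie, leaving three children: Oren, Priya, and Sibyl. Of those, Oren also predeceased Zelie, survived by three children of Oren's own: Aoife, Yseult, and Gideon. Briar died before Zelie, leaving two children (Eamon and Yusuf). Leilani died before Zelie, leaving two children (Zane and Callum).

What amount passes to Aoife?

Aoife receives $130,000.

Oona takes one-half of $9,360,000 = $4,680,000. The remaining $4,680,000 passes to the descendants.
No child survives, so the initial division is made at the grandchildren's generation.
The descendants' portion ($4,680,000) is divided into 12 shares of $390,000: Aditi, Pablo, Wyatt, Gustav, Gita, Priya, Sibyl, Eamon, Yusuf, Zane, and Callum each take $390,000; Oren's $390,000 share passes to Oren's issue.
Oren's share ($390,000) is divided into 3 shares of $130,000: Aoife, Yseult, and Gideon each take $130,000.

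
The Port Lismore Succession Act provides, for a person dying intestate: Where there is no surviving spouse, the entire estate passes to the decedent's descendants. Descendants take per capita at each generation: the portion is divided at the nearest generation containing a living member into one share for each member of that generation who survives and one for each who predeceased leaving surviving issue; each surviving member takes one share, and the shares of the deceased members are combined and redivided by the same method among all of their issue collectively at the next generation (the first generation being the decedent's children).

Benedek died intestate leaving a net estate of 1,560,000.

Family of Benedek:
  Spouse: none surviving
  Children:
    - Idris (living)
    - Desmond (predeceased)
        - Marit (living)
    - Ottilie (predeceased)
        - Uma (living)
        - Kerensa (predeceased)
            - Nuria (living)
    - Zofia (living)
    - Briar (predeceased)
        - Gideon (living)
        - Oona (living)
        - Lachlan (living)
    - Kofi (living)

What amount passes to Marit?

Marit receives 130,000.

The entire 1,560,000 passes to the descendants.
That amount (1,560,000) is divided at the children's generation into 6 shares of 260,000. Idris, Zofia, and Kofi each take 260,000. The 3 shares of the deceased (Desmond, Ottilie, and Briar) are combined into a pool of 780,000.
That pool (780,000) is divided at the grandchildren's generation into 6 shares of 130,000. Marit, Uma, Gideon, Oona, and Lachlan each take 130,000. The remaining share for the deceased Kerensa (130,000) is carried to the next generation.
That pool (130,000) passes entirely to Nuria, the sole taker at the great-grandchildren's generation.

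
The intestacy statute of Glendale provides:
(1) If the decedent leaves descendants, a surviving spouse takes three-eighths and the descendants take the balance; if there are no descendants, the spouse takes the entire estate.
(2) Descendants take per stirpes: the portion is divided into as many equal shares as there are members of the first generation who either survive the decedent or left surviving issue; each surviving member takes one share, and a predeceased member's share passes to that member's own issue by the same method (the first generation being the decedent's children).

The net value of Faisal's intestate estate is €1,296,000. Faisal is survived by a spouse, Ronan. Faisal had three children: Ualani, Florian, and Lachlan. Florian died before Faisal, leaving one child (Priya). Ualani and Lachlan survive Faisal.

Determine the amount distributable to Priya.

Priya receives €270,000.

Ronan takes three-eighths of €1,296,000 = €486,000. The remaining €810,000 passes to the descendants.
The descendants' portion (€810,000) is divided into 3 shares of €270,000: Ualani and Lachlan each take €270,000; Florian's €270,000 share passes to Florian's issue.
Florian's share (€270,000) passes entirely to Priya.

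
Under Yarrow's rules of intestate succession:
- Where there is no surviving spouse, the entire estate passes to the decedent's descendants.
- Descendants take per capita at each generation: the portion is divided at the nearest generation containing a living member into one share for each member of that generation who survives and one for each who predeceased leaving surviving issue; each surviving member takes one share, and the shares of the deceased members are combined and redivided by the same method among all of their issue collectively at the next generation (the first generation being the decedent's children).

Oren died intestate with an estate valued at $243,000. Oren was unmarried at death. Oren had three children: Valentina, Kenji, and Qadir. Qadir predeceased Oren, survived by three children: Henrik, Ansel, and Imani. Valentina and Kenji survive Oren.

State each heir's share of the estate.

Valentina: $81,000; Kenji: $81,000; Henrik: $27,000; Ansel: $27,000; Imani: $27,000

The entire $243,000 passes to the descendants.
That amount ($243,000) is divided at the children's generation into 3 shares of $81,000. Valentina and Kenji each take $81,000. The remaining share for the deceased Qadir ($81,000) is carried to the next generation.
That pool ($81,000) is divided at the grandchildren's generation equally among Henrik, Ansel, and Imani: $27,000 each.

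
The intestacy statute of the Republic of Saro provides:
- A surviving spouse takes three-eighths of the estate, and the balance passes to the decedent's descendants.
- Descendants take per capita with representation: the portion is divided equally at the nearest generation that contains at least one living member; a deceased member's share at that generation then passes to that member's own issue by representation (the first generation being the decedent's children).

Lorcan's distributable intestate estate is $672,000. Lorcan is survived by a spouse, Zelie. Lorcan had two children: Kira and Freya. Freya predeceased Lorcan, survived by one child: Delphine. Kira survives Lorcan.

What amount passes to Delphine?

Delphine receives $210,000.

Zelie takes three-eighths of $672,000 = $252,000. The remaining $420,000 passes to the descendants.
The descendants' portion ($420,000) is divided into 2 shares of $210,000: Kira takes $210,000; Freya's $210,000 share passes to Freya's issue.
Freya's share ($210,000) passes entirely to Delphine.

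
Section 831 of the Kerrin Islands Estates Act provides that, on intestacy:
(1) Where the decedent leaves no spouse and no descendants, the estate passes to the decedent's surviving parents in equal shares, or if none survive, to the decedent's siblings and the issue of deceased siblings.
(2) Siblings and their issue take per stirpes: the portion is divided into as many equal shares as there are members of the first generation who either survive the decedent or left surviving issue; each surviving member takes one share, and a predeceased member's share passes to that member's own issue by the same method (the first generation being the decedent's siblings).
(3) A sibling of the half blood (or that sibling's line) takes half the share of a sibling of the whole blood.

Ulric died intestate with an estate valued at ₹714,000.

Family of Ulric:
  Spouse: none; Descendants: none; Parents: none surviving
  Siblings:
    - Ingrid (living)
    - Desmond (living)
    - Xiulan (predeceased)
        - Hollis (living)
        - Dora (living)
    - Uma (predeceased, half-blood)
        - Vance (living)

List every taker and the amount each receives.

The entire ₹714,000 passes to the siblings and their issue.
Counting each half-blood sibling's line as half a unit, there are 7/2 units in ₹714,000, so one unit is ₹204,000. Whole-blood lines (Ingrid, Desmond, and Xiulan) take ₹204,000 each; half-blood lines (Uma) take ₹102,000 each.
Xiulan's share (₹204,000) is divided into 2 shares of ₹102,000: Hollis and Dora each take ₹102,000.
Uma's share (₹102,000) passes entirely to Vance.

Ingrid: ₹204,000; Desmond: ₹204,000; Hollis: ₹102,000; Dora: ₹102,000; Vance: ₹102,000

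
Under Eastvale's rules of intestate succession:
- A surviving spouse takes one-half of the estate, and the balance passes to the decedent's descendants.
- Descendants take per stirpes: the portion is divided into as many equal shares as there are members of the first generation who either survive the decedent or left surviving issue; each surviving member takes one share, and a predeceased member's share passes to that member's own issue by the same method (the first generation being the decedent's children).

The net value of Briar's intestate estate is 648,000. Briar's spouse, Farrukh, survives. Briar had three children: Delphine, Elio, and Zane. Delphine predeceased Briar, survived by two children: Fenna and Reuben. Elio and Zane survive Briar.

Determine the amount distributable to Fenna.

Farrukh takes one-half of 648,000 = 324,000. The remaining 324,000 passes to the descendants.
The descendants' portion (324,000) is divided into 3 shares of 108,000: Elio and Zane each take 108,000; Delphine's 108,000 share passes to Delphine's issue.
Delphine's share (108,000) is divided into 2 shares of 54,000: Fenna and Reuben each take 54,000.

Fenna receives 54,000.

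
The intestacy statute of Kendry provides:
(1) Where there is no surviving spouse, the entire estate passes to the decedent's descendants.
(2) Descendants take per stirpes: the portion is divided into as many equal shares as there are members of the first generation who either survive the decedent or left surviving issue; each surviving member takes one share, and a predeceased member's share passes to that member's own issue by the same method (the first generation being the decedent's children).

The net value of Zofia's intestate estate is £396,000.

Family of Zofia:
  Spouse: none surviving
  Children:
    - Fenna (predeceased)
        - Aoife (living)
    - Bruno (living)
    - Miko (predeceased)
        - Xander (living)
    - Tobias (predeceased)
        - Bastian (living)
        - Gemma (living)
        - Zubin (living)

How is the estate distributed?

The entire £396,000 passes to the descendants.
That amount (£396,000) is divided into 4 shares of £99,000: Bruno takes £99,000; Fenna's £99,000 share passes to Fenna's issue; Miko's £99,000 share passes to Miko's issue; Tobias's £99,000 share passes to Tobias's issue.
Fenna's share (£99,000) passes entirely to Aoife.
Miko's share (£99,000) passes entirely to Xander.
Tobias's share (£99,000) is divided into 3 shares of £33,000: Bastian, Gemma, and Zubin each take £33,000.

Aoife: £99,000; Bruno: £99,000; Xander: £99,000; Bastian: £33,000; Gemma: £33,000; Zubin: £33,000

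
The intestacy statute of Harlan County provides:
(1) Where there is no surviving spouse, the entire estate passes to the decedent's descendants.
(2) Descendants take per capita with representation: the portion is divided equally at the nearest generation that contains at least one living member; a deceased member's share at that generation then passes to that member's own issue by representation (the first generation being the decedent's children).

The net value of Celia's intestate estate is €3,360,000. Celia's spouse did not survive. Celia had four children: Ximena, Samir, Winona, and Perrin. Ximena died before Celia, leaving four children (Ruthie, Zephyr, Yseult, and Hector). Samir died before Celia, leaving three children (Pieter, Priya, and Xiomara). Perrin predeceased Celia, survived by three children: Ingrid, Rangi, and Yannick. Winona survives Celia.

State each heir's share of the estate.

Ruthie: €210,000; Zephyr: €210,000; Yseult: €210,000; Hector: €210,000; Pieter: €280,000; Priya: €280,000; Xiomara: €280,000; Winona: €840,000; Ingrid: €280,000; Rangi: €280,000; Yannick: €280,000

The entire €3,360,000 passes to the descendants.
That amount (€3,360,000) is divided into 4 shares of €840,000: Winona takes €840,000; Ximena's €840,000 share passes to Ximena's issue; Samir's €840,000 share passes to Samir's issue; Perrin's €840,000 share passes to Perrin's issue.
Ximena's share (€840,000) is divided into 4 shares of €210,000: Ruthie, Zephyr, Yseult, and Hector each take €210,000.
Samir's share (€840,000) is divided into 3 shares of €280,000: Pieter, Priya, and Xiomara each take €280,000.
Perrin's share (€840,000) is divided into 3 shares of €280,000: Ingrid, Rangi, and Yannick each take €280,000.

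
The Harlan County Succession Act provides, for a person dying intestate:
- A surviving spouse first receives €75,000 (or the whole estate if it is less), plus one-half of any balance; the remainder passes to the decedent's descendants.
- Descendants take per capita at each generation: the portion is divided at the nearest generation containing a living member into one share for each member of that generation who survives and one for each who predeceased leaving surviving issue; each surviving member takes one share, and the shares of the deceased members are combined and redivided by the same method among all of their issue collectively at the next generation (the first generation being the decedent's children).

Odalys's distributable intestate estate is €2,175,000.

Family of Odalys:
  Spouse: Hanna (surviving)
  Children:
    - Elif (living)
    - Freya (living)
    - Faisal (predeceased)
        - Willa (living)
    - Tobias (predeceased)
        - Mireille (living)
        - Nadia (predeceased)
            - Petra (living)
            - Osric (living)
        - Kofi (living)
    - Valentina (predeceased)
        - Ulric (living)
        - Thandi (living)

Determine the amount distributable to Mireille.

Hanna first takes €75,000, leaving a balance of €2,100,000. Hanna then takes one-half of the balance (€1,050,000), for a total of €1,125,000. The remaining €1,050,000 passes to the descendants.
The descendants' portion (€1,050,000) is divided at the children's generation into 5 shares of €210,000. Elif and Freya each take €210,000. The 3 shares of the deceased (Faisal, Tobias, and Valentina) are combined into a pool of €630,000.
That pool (€630,000) is divided at the grandchildren's generation into 6 shares of €105,000. Willa, Mireille, Kofi, Ulric, and Thandi each take €105,000. The remaining share for the deceased Nadia (€105,000) is carried to the next generation.
That pool (€105,000) is divided at the great-grandchildren's generation equally among Petra and Osric: €52,500 each.

Mireille receives €105,000.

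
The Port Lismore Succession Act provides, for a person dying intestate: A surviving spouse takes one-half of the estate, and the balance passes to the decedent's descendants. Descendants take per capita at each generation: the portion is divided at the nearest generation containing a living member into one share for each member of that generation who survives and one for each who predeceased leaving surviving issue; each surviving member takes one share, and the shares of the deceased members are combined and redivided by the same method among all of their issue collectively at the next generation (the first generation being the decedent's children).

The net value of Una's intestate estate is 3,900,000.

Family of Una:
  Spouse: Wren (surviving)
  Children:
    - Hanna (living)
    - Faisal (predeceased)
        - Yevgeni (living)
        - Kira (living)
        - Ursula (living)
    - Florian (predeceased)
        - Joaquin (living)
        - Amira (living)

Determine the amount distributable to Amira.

Wren takes one-half of 3,900,000 = 1,950,000. The remaining 1,950,000 passes to the descendants.
The descendants' portion (1,950,000) is divided at the children's generation into 3 shares of 650,000. Hanna takes 650,000. The 2 shares of the deceased (Faisal and Florian) are combined into a pool of 1,300,000.
That pool (1,300,000) is divided at the grandchildren's generation equally among Yevgeni, Kira, Ursula, Joaquin, and Amira: 260,000 each.

Amira receives 260,000.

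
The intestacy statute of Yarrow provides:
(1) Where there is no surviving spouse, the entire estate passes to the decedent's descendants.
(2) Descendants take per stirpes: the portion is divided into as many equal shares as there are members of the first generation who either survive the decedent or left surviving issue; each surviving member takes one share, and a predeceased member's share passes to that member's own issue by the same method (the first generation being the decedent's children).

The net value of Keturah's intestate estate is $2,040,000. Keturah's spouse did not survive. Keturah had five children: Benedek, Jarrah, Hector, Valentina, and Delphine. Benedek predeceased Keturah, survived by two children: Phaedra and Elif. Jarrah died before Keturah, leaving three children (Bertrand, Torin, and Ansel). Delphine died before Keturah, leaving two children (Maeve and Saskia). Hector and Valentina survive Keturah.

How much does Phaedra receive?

The entire $2,040,000 passes to the descendants.
That amount ($2,040,000) is divided into 5 shares of $408,000: Hector and Valentina each take $408,000; Benedek's $408,000 share passes to Benedek's issue; Jarrah's $408,000 share passes to Jarrah's issue; Delphine's $408,000 share passes to Delphine's issue.
Benedek's share ($408,000) is divided into 2 shares of $204,000: Phaedra and Elif each take $204,000.
Jarrah's share ($408,000) is divided into 3 shares of $136,000: Bertrand, Torin, and Ansel each take $136,000.
Delphine's share ($408,000) is divided into 2 shares of $204,000: Maeve and Saskia each take $204,000.

Phaedra receives $204,000.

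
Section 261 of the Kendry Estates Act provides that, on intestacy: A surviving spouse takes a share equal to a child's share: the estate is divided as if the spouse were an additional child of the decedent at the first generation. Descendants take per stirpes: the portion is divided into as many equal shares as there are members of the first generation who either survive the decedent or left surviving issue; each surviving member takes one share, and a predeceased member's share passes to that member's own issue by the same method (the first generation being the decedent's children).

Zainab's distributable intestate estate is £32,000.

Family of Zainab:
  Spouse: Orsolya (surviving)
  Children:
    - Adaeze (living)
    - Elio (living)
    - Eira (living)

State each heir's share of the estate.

The spouse counts as an additional share at the children's level, so there are 4 primary shares of £8,000. Orsolya takes one such share (£8,000).
The children's combined portion (£24,000) is divided into 3 shares of £8,000: Adaeze, Elio, and Eira each take £8,000.

Orsolya: £8,000; Adaeze: £8,000; Elio: £8,000; Eira: £8,000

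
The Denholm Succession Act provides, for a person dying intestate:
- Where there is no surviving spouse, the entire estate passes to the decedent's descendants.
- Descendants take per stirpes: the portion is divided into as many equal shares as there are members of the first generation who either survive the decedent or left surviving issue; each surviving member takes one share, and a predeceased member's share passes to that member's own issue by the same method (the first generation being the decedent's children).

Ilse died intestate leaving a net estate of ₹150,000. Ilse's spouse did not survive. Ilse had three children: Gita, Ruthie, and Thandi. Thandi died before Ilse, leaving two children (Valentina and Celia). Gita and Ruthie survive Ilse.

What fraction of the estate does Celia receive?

Celia receives 1/6 of the estate.

The entire ₹150,000 passes to the descendants.
That amount (₹150,000) is divided into 3 shares of ₹50,000: Gita and Ruthie each take ₹50,000; Thandi's ₹50,000 share passes to Thandi's issue.
Thandi's share (₹50,000) is divided into 2 shares of ₹25,000: Valentina and Celia each take ₹25,000.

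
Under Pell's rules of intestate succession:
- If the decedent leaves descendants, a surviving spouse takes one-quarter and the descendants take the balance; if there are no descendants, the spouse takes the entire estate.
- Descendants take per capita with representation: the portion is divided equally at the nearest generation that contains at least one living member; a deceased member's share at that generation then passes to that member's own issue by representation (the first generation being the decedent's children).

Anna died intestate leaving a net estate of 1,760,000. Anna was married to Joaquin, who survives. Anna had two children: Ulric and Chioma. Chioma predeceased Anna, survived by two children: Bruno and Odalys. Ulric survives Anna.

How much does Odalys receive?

Odalys receives 330,000.

Joaquin takes one-quarter of 1,760,000 = 440,000. The remaining 1,320,000 passes to the descendants.
The descendants' portion (1,320,000) is divided into 2 shares of 660,000: Ulric takes 660,000; Chioma's 660,000 share passes to Chioma's issue.
Chioma's share (660,000) is divided into 2 shares of 330,000: Bruno and Odalys each take 330,000.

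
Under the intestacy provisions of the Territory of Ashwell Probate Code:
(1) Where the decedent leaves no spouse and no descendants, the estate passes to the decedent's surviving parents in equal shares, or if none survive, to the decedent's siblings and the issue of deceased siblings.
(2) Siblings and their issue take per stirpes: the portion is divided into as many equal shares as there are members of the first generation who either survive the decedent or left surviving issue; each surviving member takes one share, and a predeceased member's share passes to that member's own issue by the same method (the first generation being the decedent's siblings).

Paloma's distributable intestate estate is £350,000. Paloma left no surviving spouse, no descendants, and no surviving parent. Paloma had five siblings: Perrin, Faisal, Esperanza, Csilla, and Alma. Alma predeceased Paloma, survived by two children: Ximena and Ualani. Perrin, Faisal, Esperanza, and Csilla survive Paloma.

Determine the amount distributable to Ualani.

The entire £350,000 passes to the siblings and their issue.
That amount (£350,000) is divided into 5 shares of £70,000: Perrin, Faisal, Esperanza, and Csilla each take £70,000; Alma's £70,000 share passes to Alma's issue.
Alma's share (£70,000) is divided into 2 shares of £35,000: Ximena and Ualani each take £35,000.

Ualani receives £35,000.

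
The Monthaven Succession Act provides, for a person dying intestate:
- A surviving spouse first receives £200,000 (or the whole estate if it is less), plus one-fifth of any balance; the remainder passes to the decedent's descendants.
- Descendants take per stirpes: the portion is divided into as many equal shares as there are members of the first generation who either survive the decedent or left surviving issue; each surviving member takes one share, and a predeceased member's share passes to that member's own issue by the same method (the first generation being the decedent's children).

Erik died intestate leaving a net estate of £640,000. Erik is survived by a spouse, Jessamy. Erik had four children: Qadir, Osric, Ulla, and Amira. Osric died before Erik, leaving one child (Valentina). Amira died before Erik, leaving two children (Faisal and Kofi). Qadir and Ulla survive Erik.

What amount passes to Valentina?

Valentina receives £88,000.

Jessamy first takes £200,000, leaving a balance of £440,000. Jessamy then takes one-fifth of the balance (£88,000), for a total of £288,000. The remaining £352,000 passes to the descendants.
The descendants' portion (£352,000) is divided into 4 shares of £88,000: Qadir and Ulla each take £88,000; Osric's £88,000 share passes to Osric's issue; Amira's £88,000 share passes to Amira's issue.
Osric's share (£88,000) passes entirely to Valentina.
Amira's share (£88,000) is divided into 2 shares of £44,000: Faisal and Kofi each take £44,000.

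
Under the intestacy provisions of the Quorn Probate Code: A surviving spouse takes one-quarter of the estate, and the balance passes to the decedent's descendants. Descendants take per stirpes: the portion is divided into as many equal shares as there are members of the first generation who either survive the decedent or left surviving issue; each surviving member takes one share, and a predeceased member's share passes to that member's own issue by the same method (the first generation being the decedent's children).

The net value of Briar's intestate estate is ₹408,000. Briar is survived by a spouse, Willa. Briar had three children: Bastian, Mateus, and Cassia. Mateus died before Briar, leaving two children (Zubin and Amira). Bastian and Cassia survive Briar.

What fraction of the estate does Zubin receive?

Zubin receives 1/8 of the estate.

Willa takes one-quarter of ₹408,000 = ₹102,000. The remaining ₹306,000 passes to the descendants.
The descendants' portion (₹306,000) is divided into 3 shares of ₹102,000: Bastian and Cassia each take ₹102,000; Mateus's ₹102,000 share passes to Mateus's issue.
Mateus's share (₹102,000) is divided into 2 shares of ₹51,000: Zubin and Amira each take ₹51,000.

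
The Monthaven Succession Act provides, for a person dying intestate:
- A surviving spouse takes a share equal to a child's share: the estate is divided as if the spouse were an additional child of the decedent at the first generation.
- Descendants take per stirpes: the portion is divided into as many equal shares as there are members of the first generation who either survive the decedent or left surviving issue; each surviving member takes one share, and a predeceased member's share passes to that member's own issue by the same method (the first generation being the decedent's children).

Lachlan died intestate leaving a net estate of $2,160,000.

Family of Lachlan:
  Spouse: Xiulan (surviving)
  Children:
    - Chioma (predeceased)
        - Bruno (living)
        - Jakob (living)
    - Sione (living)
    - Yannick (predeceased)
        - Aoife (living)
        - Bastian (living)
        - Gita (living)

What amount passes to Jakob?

Jakob receives $270,000.

The spouse counts as an additional share at the children's level, so there are 4 primary shares of $540,000. Xiulan takes one such share ($540,000).
The children's combined portion ($1,620,000) is divided into 3 shares of $540,000: Sione takes $540,000; Chioma's $540,000 share passes to Chioma's issue; Yannick's $540,000 share passes to Yannick's issue.
Chioma's share ($540,000) is divided into 2 shares of $270,000: Bruno and Jakob each take $270,000.
Yannick's share ($540,000) is divided into 3 shares of $180,000: Aoife, Bastian, and Gita each take $180,000.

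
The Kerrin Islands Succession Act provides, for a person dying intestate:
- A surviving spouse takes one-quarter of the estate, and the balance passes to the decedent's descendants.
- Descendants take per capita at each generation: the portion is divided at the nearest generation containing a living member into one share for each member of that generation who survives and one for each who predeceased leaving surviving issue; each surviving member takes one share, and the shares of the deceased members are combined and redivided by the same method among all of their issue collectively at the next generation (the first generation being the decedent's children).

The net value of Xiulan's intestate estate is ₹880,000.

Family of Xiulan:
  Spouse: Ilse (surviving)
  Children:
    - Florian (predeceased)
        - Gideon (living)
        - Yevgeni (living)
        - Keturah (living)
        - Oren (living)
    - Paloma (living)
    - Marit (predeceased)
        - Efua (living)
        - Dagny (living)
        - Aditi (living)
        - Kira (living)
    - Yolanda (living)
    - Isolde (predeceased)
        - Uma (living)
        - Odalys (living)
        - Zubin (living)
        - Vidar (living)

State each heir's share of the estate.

Ilse takes one-quarter of ₹880,000 = ₹220,000. The remaining ₹660,000 passes to the descendants.
The descendants' portion (₹660,000) is divided at the children's generation into 5 shares of ₹132,000. Paloma and Yolanda each take ₹132,000. The 3 shares of the deceased (Florian, Marit, and Isolde) are combined into a pool of ₹396,000.
That pool (₹396,000) is divided at the grandchildren's generation equally among Gideon, Yevgeni, Keturah, Oren, Efua, Dagny, Aditi, Kira, Uma, Odalys, Zubin, and Vidar: ₹33,000 each.

Ilse: ₹220,000; Gideon: ₹33,000; Yevgeni: ₹33,000; Keturah: ₹33,000; Oren: ₹33,000; Paloma: ₹132,000; Efua: ₹33,000; Dagny: ₹33,000; Aditi: ₹33,000; Kira: ₹33,000; Yolanda: ₹132,000; Uma: ₹33,000; Odalys: ₹33,000; Zubin: ₹33,000; Vidar: ₹33,000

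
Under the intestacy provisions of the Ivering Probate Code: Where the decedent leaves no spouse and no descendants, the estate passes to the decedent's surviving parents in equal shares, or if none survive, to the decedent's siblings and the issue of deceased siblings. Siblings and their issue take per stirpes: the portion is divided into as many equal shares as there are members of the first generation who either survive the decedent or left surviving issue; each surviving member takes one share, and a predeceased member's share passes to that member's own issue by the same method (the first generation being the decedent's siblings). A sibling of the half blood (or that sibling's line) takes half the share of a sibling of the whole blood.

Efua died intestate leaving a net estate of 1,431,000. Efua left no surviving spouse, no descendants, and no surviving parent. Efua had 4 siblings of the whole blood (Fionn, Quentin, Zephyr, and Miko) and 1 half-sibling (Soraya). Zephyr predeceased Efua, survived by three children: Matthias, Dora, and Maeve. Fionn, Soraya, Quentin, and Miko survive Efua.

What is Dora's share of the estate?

The entire 1,431,000 passes to the siblings and their issue.
Counting each half-blood sibling's line as half a unit, there are 9/2 units in 1,431,000, so one unit is 318,000. Whole-blood lines (Fionn, Quentin, Zephyr, and Miko) take 318,000 each; half-blood lines (Soraya) take 159,000 each.
Zephyr's share (318,000) is divided into 3 shares of 106,000: Matthias, Dora, and Maeve each take 106,000.

Dora receives 106,000.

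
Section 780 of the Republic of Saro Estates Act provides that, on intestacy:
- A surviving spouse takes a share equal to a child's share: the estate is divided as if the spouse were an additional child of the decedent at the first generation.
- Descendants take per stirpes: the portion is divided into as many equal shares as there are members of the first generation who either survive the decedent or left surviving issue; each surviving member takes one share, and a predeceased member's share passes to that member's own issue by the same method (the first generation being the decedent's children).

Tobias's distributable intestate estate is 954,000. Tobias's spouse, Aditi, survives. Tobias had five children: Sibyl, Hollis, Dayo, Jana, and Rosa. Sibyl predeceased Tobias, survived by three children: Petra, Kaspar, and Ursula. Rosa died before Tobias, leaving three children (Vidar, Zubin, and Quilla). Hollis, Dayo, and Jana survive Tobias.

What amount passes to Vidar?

Vidar receives 53,000.

The spouse counts as an additional share at the children's level, so there are 6 primary shares of 159,000. Aditi takes one such share (159,000).
The children's combined portion (795,000) is divided into 5 shares of 159,000: Hollis, Dayo, and Jana each take 159,000; Sibyl's 159,000 share passes to Sibyl's issue; Rosa's 159,000 share passes to Rosa's issue.
Sibyl's share (159,000) is divided into 3 shares of 53,000: Petra, Kaspar, and Ursula each take 53,000.
Rosa's share (159,000) is divided into 3 shares of 53,000: Vidar, Zubin, and Quilla each take 53,000.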